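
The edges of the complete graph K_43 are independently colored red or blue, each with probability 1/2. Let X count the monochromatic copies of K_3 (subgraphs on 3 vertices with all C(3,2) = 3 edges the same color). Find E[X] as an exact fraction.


Let X = Σ_S X_S over the C(43, 3) = 12341 subsets S of size 3, where X_S = 1 if the K_3 on S is monochromatic.
For a fixed S, the K_3 on S has C(3, 2) = 3 edges. P[all 3 edges red] = (1/2)^3, and likewise for blue, so P[monochromatic] = 2·(1/2)^3 = 2^{1 − 3} = 1/4.
Summing: E[X] = C(43, 3) · 2^{1 − 3} = 12341 · 1/4 = 12341/4.
Numerically: E[X] ≈ 3085.250000.

E[X] = C(43,3)·2^(1−C(3,2)) = 12341/4 ≈ 3085.250000.


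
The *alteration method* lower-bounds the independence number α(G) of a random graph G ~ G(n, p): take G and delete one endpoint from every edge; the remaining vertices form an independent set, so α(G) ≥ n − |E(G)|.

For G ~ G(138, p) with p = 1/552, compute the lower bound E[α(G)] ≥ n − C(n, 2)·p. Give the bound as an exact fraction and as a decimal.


E[|E(G)|] = C(138, 2)·p = 9453 · (1/552) = 137/8.
E[α(G)] ≥ n − E[|E(G)|] = 138 − 137/8 = 967/8.
Numerically: ≈ 120.8750.
(This is only a lower bound; the true E[α(G)] may be larger.)

E[α(G)] ≥ 967/8 ≈ 120.8750.


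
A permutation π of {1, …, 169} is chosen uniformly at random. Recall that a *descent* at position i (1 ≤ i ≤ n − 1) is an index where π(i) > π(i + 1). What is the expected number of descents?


Write X = Σ X_I over i = 1, …, 168, with X_I the indicator of one descent.
There are 168 indicators.
For each fixed i, the pair (π(i), π(i+1)) is a uniformly random ordered pair of distinct values from {1, …, 169}; by symmetry P[π(i) > π(i+1)] = 1/2.
By linearity: E[X] = 168 · (1/2) = (169 − 1) · (1/2) = 84 ≈ 84.00000.

E[X] = 84 = 84.00000.


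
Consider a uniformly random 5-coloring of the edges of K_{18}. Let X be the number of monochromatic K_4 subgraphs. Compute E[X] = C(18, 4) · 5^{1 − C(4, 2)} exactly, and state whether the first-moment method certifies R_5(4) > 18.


E[X] = C(18, 4) · 5^{1 − 6} = 3060 · 5^{−5} = 3060/3125.
As a reduced fraction: E[X] = 612/625 ≈ 0.9792.
Is E[X] < 1? YES.
Since E[X] < 1, there exists a 5-coloring of K_{18} with no monochromatic K_4; hence R_5(4) > 18.

E[X] = 612/625 ≈ 0.9792; E[X] < 1, so R_5(4) > 18.


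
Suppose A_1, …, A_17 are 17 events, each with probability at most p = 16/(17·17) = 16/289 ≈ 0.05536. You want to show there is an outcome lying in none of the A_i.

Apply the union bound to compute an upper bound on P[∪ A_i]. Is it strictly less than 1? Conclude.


Union bound: P[∪_{i=1}^{17} A_i] ≤ Σ_i P[A_i] ≤ 17·p = 17·(16/289) = 16/17.
Numerically: 16/17 ≈ 0.94118.
Is 16/17 < 1? YES.
Since P[∪ A_i] ≤ 16/17 < 1, the complement has P[∩ A_i^c] ≥ 1 − 16/17 = 1/17 > 0, so some outcome avoids every A_i.

17·p = 16/17 ≈ 0.94118; existence CERTIFIED by the union bound.


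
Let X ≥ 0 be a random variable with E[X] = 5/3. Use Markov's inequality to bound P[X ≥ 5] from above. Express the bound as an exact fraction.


μ = E[X] = 5/3, a = 5.
Markov: P[X ≥ 5] ≤ μ/a = (5/3)/5 = 1/3.
Numerically: ≈ 0.333333.
(Since a = 5 > μ = 1.666667, the bound 1/3 is < 1 and informative.)

P[X ≥ 5] ≤ 1/3 ≈ 0.333333.


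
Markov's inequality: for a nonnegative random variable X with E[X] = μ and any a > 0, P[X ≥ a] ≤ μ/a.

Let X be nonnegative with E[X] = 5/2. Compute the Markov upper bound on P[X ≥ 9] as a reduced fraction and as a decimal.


μ = E[X] = 5/2, a = 9.
Markov: P[X ≥ 9] ≤ μ/a = (5/2)/9 = 5/18.
Numerically: ≈ 0.277778.
(Since a = 9 > μ = 2.500000, the bound 5/18 is < 1 and informative.)

P[X ≥ 9] ≤ 5/18 ≈ 0.277778.


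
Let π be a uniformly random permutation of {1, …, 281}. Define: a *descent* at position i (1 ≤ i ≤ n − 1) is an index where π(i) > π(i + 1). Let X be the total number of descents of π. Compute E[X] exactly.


Write X = Σ X_I over i = 1, …, 280, with X_I the indicator of one descent.
There are 280 indicators.
For each fixed i, the pair (π(i), π(i+1)) is a uniformly random ordered pair of distinct values from {1, …, 281}; by symmetry P[π(i) > π(i+1)] = 1/2.
By linearity: E[X] = 280 · (1/2) = (281 − 1) · (1/2) = 140 ≈ 140.0000.

E[X] = 140 = 140.0000.


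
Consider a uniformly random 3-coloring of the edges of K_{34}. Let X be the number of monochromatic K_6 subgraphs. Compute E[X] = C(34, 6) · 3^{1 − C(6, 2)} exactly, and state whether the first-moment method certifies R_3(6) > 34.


E[X] = C(34, 6) · 3^{1 − 15} = 1344904 · 3^{−14} = 1344904/4782969.
As a reduced fraction: E[X] = 1344904/4782969 ≈ 0.2812.
Is E[X] < 1? YES.
Since E[X] < 1, there exists a 3-coloring of K_{34} with no monochromatic K_6; hence R_3(6) > 34.

E[X] = 1344904/4782969 ≈ 0.2812; E[X] < 1, so R_3(6) > 34.


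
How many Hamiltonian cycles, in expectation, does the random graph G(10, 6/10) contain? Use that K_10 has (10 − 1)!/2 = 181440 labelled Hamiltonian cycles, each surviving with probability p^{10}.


K_10 has (10 − 1)!/2 = 181440 labelled Hamiltonian cycles.
For each such Hamiltonian cycle H, let X_H = 1 if all 10 edges of H are present in G. Then P[X_H = 1] = p^{10} = (3/5)^{10} = 59049/9765625.
By linearity of expectation: E[X] = Σ_H E[X_H] = 181440 · p^{10} = 181440 · 59049/9765625 = 2142770112/1953125.
Numerically: E[X] ≈ 1.1e+03.

E[X] = 181440 · (3/5)^{10} = 2142770112/1953125 ≈ 1.1e+03.


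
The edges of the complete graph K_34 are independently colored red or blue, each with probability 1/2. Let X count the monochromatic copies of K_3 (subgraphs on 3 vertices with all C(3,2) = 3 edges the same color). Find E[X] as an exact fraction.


Let X = Σ_S X_S over the C(34, 3) = 5984 subsets S of size 3, where X_S = 1 if the K_3 on S is monochromatic.
For a fixed S, the K_3 on S has C(3, 2) = 3 edges. P[all 3 edges red] = (1/2)^3, and likewise for blue, so P[monochromatic] = 2·(1/2)^3 = 2^{1 − 3} = 1/4.
By linearity: E[X] = C(34, 3) · 2^{1 − 3} = 5984 · 1/4 = 1496.
Numerically: E[X] ≈ 1496.0000.

E[X] = C(34,3)·2^(1−C(3,2)) = 1496 ≈ 1496.0000.


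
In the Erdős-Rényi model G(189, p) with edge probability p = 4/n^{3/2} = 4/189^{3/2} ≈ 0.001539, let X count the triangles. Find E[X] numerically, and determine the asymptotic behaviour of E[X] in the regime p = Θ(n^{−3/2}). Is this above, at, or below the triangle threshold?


Number of potential triangles: C(189, 3) = 1107414.
Each occurs with probability p³ ≈ (0.001539)³ ≈ 3.648395e-09.
By linearity: E[X] = C(189, 3)·p³ ≈ 1107414 · 3.648395e-09 ≈ 0.0040.
Since α = 3/2 > 1, p = c/n^{3/2} = o(1/n) is below the triangle threshold p ~ 1/n. Asymptotically E[X] ~ (c³/6)·n^{3(1−α)} = (4³/6)·n^{-1.5} → 0, so by Markov's inequality G has no triangles w.h.p.

E[X] ≈ 0.0040; in regime p = Θ(1/n^{3/2}) E[X] tends to 0 (below the triangle threshold p ~ 1/n).


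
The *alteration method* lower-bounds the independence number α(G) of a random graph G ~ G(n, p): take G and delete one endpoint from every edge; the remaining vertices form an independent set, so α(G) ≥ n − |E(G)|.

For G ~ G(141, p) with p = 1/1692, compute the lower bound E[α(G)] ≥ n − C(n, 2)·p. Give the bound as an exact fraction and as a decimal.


E[|E(G)|] = C(141, 2)·p = 9870 · (1/1692) = 35/6.
E[α(G)] ≥ n − E[|E(G)|] = 141 − 35/6 = 811/6.
Numerically: ≈ 135.16667.
(This is only a lower bound; the true E[α(G)] may be larger.)

E[α(G)] ≥ 811/6 ≈ 135.16667.


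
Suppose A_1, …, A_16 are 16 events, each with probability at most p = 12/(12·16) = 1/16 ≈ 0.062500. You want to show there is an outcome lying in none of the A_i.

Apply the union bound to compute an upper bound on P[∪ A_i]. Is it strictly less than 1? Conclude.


Union bound: P[∪_{i=1}^{16} A_i] ≤ Σ_i P[A_i] ≤ 16·p = 16·(1/16) = 1.
Numerically: 1 ≈ 1.000000.
Is 1 < 1? NO.
Since the bound 1 is ≥ 1, the union bound is uninformative here; it does NOT by itself certify existence.

16·p = 1 ≈ 1.000000; existence NOT certified by the union bound.


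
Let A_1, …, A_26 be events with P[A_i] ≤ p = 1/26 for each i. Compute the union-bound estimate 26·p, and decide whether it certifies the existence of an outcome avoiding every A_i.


Union bound: P[∪_{i=1}^{26} A_i] ≤ Σ_i P[A_i] ≤ 26·p = 26·(1/26) = 1.
Numerically: 1 ≈ 1.00000.
Is 1 < 1? NO.
Since the bound 1 is ≥ 1, the union bound is uninformative here; it does NOT by itself certify existence.

26·p = 1 ≈ 1.00000; existence NOT certified by the union bound.


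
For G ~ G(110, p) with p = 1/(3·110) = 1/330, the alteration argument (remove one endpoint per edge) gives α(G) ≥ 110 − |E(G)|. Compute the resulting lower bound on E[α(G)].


E[|E(G)|] = C(110, 2)·p = 5995 · (1/330) = 109/6.
E[α(G)] ≥ n − E[|E(G)|] = 110 − 109/6 = 551/6.
Numerically: ≈ 91.8333.
(This is only a lower bound; the true E[α(G)] may be larger.)

E[α(G)] ≥ 551/6 ≈ 91.8333.


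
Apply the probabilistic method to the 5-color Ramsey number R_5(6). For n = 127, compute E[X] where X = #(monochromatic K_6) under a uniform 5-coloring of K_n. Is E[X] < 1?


E[X] = C(127, 6) · 5^{1 − 15} = 5169379425 · 5^{−14} = 5169379425/6103515625.
As a reduced fraction: E[X] = 206775177/244140625 ≈ 0.8470.
Is E[X] < 1? YES.
Since E[X] < 1, there exists a 5-coloring of K_{127} with no monochromatic K_6; hence R_5(6) > 127.

E[X] = 206775177/244140625 ≈ 0.8470; E[X] < 1, so R_5(6) > 127.


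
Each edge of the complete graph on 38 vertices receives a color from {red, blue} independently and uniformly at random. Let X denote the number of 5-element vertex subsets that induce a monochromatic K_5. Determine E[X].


Let X = Σ_S X_S over the C(38, 5) = 501942 subsets S of size 5, where X_S = 1 if the K_5 on S is monochromatic.
For a fixed S, the K_5 on S has C(5, 2) = 10 edges. P[all 10 edges red] = (1/2)^10, and likewise for blue, so P[monochromatic] = 2·(1/2)^10 = 2^{1 − 10} = 1/512.
By linearity: E[X] = C(38, 5) · 2^{1 − 10} = 501942 · 1/512 = 250971/256.
Numerically: E[X] ≈ 980.355469.

E[X] = C(38,5)·2^(1−C(5,2)) = 250971/256 ≈ 980.355469.


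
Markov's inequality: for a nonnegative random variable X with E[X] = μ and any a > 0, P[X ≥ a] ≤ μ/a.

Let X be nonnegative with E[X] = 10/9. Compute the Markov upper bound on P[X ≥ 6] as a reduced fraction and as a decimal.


μ = E[X] = 10/9, a = 6.
Markov: P[X ≥ 6] ≤ μ/a = (10/9)/6 = 5/27.
Numerically: ≈ 0.1852.
(Since a = 6 > μ = 1.1111, the bound 5/27 is < 1 and informative.)

P[X ≥ 6] ≤ 5/27 ≈ 0.1852.


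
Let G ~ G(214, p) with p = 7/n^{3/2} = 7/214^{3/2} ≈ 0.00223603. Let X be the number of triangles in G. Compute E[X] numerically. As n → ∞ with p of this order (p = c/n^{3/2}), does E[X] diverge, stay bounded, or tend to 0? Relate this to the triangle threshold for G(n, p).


Number of potential triangles: C(214, 3) = 1610564.
Each occurs with probability p³ ≈ (0.00223603)³ ≈ 1.11797512e-08.
By linearity: E[X] = C(214, 3)·p³ ≈ 1610564 · 1.11797512e-08 ≈ 0.018006.
Since α = 3/2 > 1, p = c/n^{3/2} = o(1/n) is below the triangle threshold p ~ 1/n. Asymptotically E[X] ~ (c³/6)·n^{3(1−α)} = (7³/6)·n^{-1.5} → 0, so by Markov's inequality G has no triangles w.h.p.

E[X] ≈ 0.018006; in regime p = Θ(1/n^{3/2}) E[X] tends to 0 (below the triangle threshold p ~ 1/n).


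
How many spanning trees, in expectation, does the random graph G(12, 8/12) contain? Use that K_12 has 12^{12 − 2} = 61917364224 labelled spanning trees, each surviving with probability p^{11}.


K_12 has 12^{12 − 2} = 61917364224 labelled spanning trees.
For each such spanning tree H, let X_H = 1 if all 11 edges of H are present in G. Then P[X_H = 1] = p^{11} = (2/3)^{11} = 2048/177147.
Summing the indicators: E[X] = Σ_H E[X_H] = 61917364224 · p^{11} = 61917364224 · 2048/177147 = 2147483648/3.
Numerically: E[X] ≈ 7.15828e+08.

E[X] = 61917364224 · (2/3)^{11} = 2147483648/3 ≈ 7.15828e+08.


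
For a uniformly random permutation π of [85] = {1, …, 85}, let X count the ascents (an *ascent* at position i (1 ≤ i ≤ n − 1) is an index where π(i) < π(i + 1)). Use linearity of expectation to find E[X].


Write X = Σ X_I over i = 1, …, 84, with X_I the indicator of one ascent.
There are 84 indicators.
For each fixed i, the pair (π(i), π(i+1)) is a uniformly random ordered pair of distinct values from {1, …, 85}; by symmetry P[π(i) < π(i+1)] = 1/2.
By linearity: E[X] = 84 · (1/2) = (85 − 1) · (1/2) = 42 ≈ 42.000.

E[X] = 42 = 42.000.


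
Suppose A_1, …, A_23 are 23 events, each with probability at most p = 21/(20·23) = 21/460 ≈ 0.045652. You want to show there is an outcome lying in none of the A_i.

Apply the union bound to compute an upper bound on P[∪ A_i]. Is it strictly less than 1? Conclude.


Union bound: P[∪_{i=1}^{23} A_i] ≤ Σ_i P[A_i] ≤ 23·p = 23·(21/460) = 21/20.
Numerically: 21/20 ≈ 1.050000.
Is 21/20 < 1? NO.
Since the bound 21/20 is ≥ 1, the union bound is uninformative here; it does NOT by itself certify existence.

23·p = 21/20 ≈ 1.050000; existence NOT certified by the union bound.


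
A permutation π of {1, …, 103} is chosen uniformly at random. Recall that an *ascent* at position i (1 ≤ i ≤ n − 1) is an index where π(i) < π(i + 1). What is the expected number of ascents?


Write X = Σ X_I over i = 1, …, 102, with X_I the indicator of one ascent.
There are 102 indicators.
For each fixed i, the pair (π(i), π(i+1)) is a uniformly random ordered pair of distinct values from {1, …, 103}; by symmetry P[π(i) < π(i+1)] = 1/2.
By linearity: E[X] = 102 · (1/2) = (103 − 1) · (1/2) = 51 ≈ 51.000.

E[X] = 51 = 51.000.


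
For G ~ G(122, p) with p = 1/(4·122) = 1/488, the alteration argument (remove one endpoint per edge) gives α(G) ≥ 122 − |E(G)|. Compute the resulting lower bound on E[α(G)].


E[|E(G)|] = C(122, 2)·p = 7381 · (1/488) = 121/8.
E[α(G)] ≥ n − E[|E(G)|] = 122 − 121/8 = 855/8.
Numerically: ≈ 106.87500.
(This is only a lower bound; the true E[α(G)] may be larger.)

E[α(G)] ≥ 855/8 ≈ 106.87500.


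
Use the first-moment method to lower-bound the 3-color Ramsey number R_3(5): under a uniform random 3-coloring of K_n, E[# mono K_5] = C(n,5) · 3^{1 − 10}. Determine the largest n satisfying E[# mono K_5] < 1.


We need C(n, 5) · 3^{1 − 10} < 1, i.e. C(n, 5) < 3^{10 − 1} = 19683.
Check values of n near the boundary:
  n = 17: C(17, 5) = 6188; 6188 < 19683? YES
  n = 18: C(18, 5) = 8568; 8568 < 19683? YES
  n = 19: C(19, 5) = 11628; 11628 < 19683? YES
  n = 20: C(20, 5) = 15504; 15504 < 19683? YES
  n = 21: C(21, 5) = 20349; 20349 < 19683? NO
  n = 22: C(22, 5) = 26334; 26334 < 19683? NO
  n = 23: C(23, 5) = 33649; 33649 < 19683? NO
The largest n with C(n, 5) < 19683 is n = 20 (where E[X] = 5168/6561 ≈ 0.788). Hence R_3(5) > 20, i.e. R_3(5) ≥ 21.

Largest n = 20; hence R_3(5) > 20.


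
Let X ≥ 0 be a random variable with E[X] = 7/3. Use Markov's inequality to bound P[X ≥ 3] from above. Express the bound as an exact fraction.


μ = E[X] = 7/3, a = 3.
Markov: P[X ≥ 3] ≤ μ/a = (7/3)/3 = 7/9.
Numerically: ≈ 0.778.
(Since a = 3 > μ = 2.333, the bound 7/9 is < 1 and informative.)

P[X ≥ 3] ≤ 7/9 ≈ 0.778.


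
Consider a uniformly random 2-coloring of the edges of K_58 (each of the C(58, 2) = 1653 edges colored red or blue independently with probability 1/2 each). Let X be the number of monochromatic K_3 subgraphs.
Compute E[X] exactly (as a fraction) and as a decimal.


Let X = Σ_S X_S over the C(58, 3) = 30856 subsets S of size 3, where X_S = 1 if the K_3 on S is monochromatic.
For a fixed S, the K_3 on S has C(3, 2) = 3 edges. P[all 3 edges red] = (1/2)^3, and likewise for blue, so P[monochromatic] = 2·(1/2)^3 = 2^{1 − 3} = 1/4.
By linearity: E[X] = C(58, 3) · 2^{1 − 3} = 30856 · 1/4 = 7714.
Numerically: E[X] ≈ 7714.00000.

E[X] = C(58,3)·2^(1−C(3,2)) = 7714 ≈ 7714.00000.


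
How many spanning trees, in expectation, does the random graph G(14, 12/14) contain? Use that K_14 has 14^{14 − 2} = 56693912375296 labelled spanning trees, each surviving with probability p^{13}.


K_14 has 14^{14 − 2} = 56693912375296 labelled spanning trees.
For each such spanning tree H, let X_H = 1 if all 13 edges of H are present in G. Then P[X_H = 1] = p^{13} = (6/7)^{13} = 13060694016/96889010407.
By linearity: E[X] = Σ_H E[X_H] = 56693912375296 · p^{13} = 56693912375296 · 13060694016/96889010407 = 53496602689536/7.
Numerically: E[X] ≈ 7.64237e+12.

E[X] = 56693912375296 · (6/7)^{13} = 53496602689536/7 ≈ 7.64237e+12.


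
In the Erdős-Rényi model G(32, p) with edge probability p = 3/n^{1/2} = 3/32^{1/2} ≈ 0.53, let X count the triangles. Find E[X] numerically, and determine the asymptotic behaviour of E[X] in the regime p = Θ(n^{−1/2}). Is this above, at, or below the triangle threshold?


Number of potential triangles: C(32, 3) = 4960.
Each occurs with probability p³ ≈ (0.53)³ ≈ 1.49155e-01.
By linearity: E[X] = C(32, 3)·p³ ≈ 4960 · 1.49155e-01 ≈ 739.810.
Since α = 1/2 < 1, p = c/n^{1/2} ≫ 1/n is above the triangle threshold p ~ 1/n. Asymptotically E[X] ~ (c³/6)·n^{3(1−α)} = (3³/6)·n^{1.5} → ∞; triangles are abundant w.h.p.

E[X] ≈ 739.810; in regime p = Θ(1/n^{1/2}) E[X] diverges (above the triangle threshold p ~ 1/n).


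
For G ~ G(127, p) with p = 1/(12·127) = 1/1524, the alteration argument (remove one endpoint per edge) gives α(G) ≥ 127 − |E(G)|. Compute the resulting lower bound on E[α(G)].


E[|E(G)|] = C(127, 2)·p = 8001 · (1/1524) = 21/4.
E[α(G)] ≥ n − E[|E(G)|] = 127 − 21/4 = 487/4.
Numerically: ≈ 121.750.
(This is only a lower bound; the true E[α(G)] may be larger.)

E[α(G)] ≥ 487/4 ≈ 121.750.


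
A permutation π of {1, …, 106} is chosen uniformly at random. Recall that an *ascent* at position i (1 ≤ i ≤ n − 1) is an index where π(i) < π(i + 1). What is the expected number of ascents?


Write X = Σ X_I over i = 1, …, 105, with X_I the indicator of one ascent.
There are 105 indicators.
For each fixed i, the pair (π(i), π(i+1)) is a uniformly random ordered pair of distinct values from {1, …, 106}; by symmetry P[π(i) < π(i+1)] = 1/2.
By linearity: E[X] = 105 · (1/2) = (106 − 1) · (1/2) = 105/2 ≈ 52.50000.

E[X] = 105/2 = 52.50000.


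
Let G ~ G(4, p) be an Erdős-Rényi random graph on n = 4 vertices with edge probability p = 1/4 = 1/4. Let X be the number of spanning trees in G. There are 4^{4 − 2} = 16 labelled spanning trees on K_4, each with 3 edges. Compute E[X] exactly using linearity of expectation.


K_4 has 4^{4 − 2} = 16 labelled spanning trees.
For each such spanning tree H, let X_H = 1 if all 3 edges of H are present in G. Then P[X_H = 1] = p^{3} = (1/4)^{3} = 1/64.
By linearity of expectation: E[X] = Σ_H E[X_H] = 16 · p^{3} = 16 · 1/64 = 1/4.
Numerically: E[X] ≈ 0.25.

E[X] = 16 · (1/4)^{3} = 1/4 ≈ 0.25.


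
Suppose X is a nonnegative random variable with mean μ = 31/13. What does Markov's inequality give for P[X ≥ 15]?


μ = E[X] = 31/13, a = 15.
Markov: P[X ≥ 15] ≤ μ/a = (31/13)/15 = 31/195.
Numerically: ≈ 0.158974.
(Since a = 15 > μ = 2.384615, the bound 31/195 is < 1 and informative.)

P[X ≥ 15] ≤ 31/195 ≈ 0.158974.


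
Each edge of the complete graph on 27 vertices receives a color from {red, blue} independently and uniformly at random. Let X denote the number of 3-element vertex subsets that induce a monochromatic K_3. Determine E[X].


Let X = Σ_S X_S over the C(27, 3) = 2925 subsets S of size 3, where X_S = 1 if the K_3 on S is monochromatic.
For a fixed S, the K_3 on S has C(3, 2) = 3 edges. P[all 3 edges red] = (1/2)^3, and likewise for blue, so P[monochromatic] = 2·(1/2)^3 = 2^{1 − 3} = 1/4.
Summing: E[X] = C(27, 3) · 2^{1 − 3} = 2925 · 1/4 = 2925/4.
Numerically: E[X] ≈ 731.2500.

E[X] = C(27,3)·2^(1−C(3,2)) = 2925/4 ≈ 731.2500.


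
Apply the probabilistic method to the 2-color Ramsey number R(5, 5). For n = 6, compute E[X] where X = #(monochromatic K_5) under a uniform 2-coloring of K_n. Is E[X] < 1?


E[X] = C(6, 5) · 2^{1 − 10} = 6 · 2^{−9} = 6/512.
As a reduced fraction: E[X] = 3/256 ≈ 0.011719.
Is E[X] < 1? YES.
Since E[X] < 1, there exists a 2-coloring of K_{6} with no monochromatic K_5; hence R(5, 5) > 6.

E[X] = 3/256 ≈ 0.011719; E[X] < 1, so R(5, 5) > 6.


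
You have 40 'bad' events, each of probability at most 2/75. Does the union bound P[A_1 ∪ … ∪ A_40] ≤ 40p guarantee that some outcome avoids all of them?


Union bound: P[∪_{i=1}^{40} A_i] ≤ Σ_i P[A_i] ≤ 40·p = 40·(2/75) = 16/15.
Numerically: 16/15 ≈ 1.0667.
Is 16/15 < 1? NO.
Since the bound 16/15 is ≥ 1, the union bound is uninformative here; it does NOT by itself certify existence.

40·p = 16/15 ≈ 1.0667; existence NOT certified by the union bound.


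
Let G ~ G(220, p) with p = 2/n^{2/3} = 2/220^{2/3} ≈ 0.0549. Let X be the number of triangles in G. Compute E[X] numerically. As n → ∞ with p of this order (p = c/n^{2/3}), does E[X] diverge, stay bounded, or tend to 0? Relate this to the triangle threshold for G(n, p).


Number of potential triangles: C(220, 3) = 1750540.
Each occurs with probability p³ ≈ (0.0549)³ ≈ 1.65289e-04.
By linearity: E[X] = C(220, 3)·p³ ≈ 1750540 · 1.65289e-04 ≈ 289.345.
Since α = 2/3 < 1, p = c/n^{2/3} ≫ 1/n is above the triangle threshold p ~ 1/n. Asymptotically E[X] ~ (c³/6)·n^{3(1−α)} = (2³/6)·n^{1} → ∞; triangles are abundant w.h.p.

E[X] ≈ 289.345; in regime p = Θ(1/n^{2/3}) E[X] diverges (above the triangle threshold p ~ 1/n).


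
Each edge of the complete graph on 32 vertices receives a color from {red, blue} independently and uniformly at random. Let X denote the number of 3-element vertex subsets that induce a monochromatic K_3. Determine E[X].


Let X = Σ_S X_S over the C(32, 3) = 4960 subsets S of size 3, where X_S = 1 if the K_3 on S is monochromatic.
For a fixed S, the K_3 on S has C(3, 2) = 3 edges. P[all 3 edges red] = (1/2)^3, and likewise for blue, so P[monochromatic] = 2·(1/2)^3 = 2^{1 − 3} = 1/4.
Summing: E[X] = C(32, 3) · 2^{1 − 3} = 4960 · 1/4 = 1240.
Numerically: E[X] ≈ 1240.000000.

E[X] = C(32,3)·2^(1−C(3,2)) = 1240 ≈ 1240.000000.


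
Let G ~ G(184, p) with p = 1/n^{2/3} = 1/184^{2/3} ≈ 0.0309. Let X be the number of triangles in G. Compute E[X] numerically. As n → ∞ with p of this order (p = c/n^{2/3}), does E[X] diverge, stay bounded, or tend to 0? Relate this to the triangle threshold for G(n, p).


Number of potential triangles: C(184, 3) = 1021384.
Each occurs with probability p³ ≈ (0.0309)³ ≈ 2.95369e-05.
By linearity: E[X] = C(184, 3)·p³ ≈ 1021384 · 2.95369e-05 ≈ 30.168.
Since α = 2/3 < 1, p = c/n^{2/3} ≫ 1/n is above the triangle threshold p ~ 1/n. Asymptotically E[X] ~ (c³/6)·n^{3(1−α)} = (1³/6)·n^{1} → ∞; triangles are abundant w.h.p.

E[X] ≈ 30.168; in regime p = Θ(1/n^{2/3}) E[X] diverges (above the triangle threshold p ~ 1/n).


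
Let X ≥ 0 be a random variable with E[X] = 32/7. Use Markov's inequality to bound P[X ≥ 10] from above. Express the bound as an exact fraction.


μ = E[X] = 32/7, a = 10.
Markov: P[X ≥ 10] ≤ μ/a = (32/7)/10 = 16/35.
Numerically: ≈ 0.457143.
(Since a = 10 > μ = 4.571429, the bound 16/35 is < 1 and informative.)

P[X ≥ 10] ≤ 16/35 ≈ 0.457143.


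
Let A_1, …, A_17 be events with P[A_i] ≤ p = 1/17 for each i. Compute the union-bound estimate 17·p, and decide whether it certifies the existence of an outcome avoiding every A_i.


Union bound: P[∪_{i=1}^{17} A_i] ≤ Σ_i P[A_i] ≤ 17·p = 17·(1/17) = 1.
Numerically: 1 ≈ 1.000.
Is 1 < 1? NO.
Since the bound 1 is ≥ 1, the union bound is uninformative here; it does NOT by itself certify existence.

17·p = 1 ≈ 1.000; existence NOT certified by the union bound.


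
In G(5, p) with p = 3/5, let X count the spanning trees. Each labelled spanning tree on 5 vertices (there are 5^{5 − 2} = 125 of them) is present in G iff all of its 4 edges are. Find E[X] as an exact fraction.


K_5 has 5^{5 − 2} = 125 labelled spanning trees.
For each such spanning tree H, let X_H = 1 if all 4 edges of H are present in G. Then P[X_H = 1] = p^{4} = (3/5)^{4} = 81/625.
Summing the indicators: E[X] = Σ_H E[X_H] = 125 · p^{4} = 125 · 81/625 = 81/5.
Numerically: E[X] ≈ 16.2.

E[X] = 125 · (3/5)^{4} = 81/5 ≈ 16.2.


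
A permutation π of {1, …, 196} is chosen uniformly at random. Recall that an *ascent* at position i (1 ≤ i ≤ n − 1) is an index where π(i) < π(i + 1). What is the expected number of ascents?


Write X = Σ X_I over i = 1, …, 195, with X_I the indicator of one ascent.
There are 195 indicators.
For each fixed i, the pair (π(i), π(i+1)) is a uniformly random ordered pair of distinct values from {1, …, 196}; by symmetry P[π(i) < π(i+1)] = 1/2.
By linearity: E[X] = 195 · (1/2) = (196 − 1) · (1/2) = 195/2 ≈ 97.5000.

E[X] = 195/2 = 97.5000.


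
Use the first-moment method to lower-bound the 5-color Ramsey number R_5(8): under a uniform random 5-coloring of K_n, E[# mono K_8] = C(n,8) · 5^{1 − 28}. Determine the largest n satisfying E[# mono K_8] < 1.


We need C(n, 8) · 5^{1 − 28} < 1, i.e. C(n, 8) < 5^{28 − 1} = 7450580596923828125.
Check values of n near the boundary:
  n = 858: C(858, 8) = 7049584530256467771; 7049584530256467771 < 7450580596923828125? YES
  n = 859: C(859, 8) = 7115855595170747139; 7115855595170747139 < 7450580596923828125? YES
  n = 860: C(860, 8) = 7182671140665308145; 7182671140665308145 < 7450580596923828125? YES
  n = 861: C(861, 8) = 7250034996615275865; 7250034996615275865 < 7450580596923828125? YES
  n = 862: C(862, 8) = 7317951015318931845; 7317951015318931845 < 7450580596923828125? YES
  n = 863: C(863, 8) = 7386423071602617757; 7386423071602617757 < 7450580596923828125? YES
  n = 864: C(864, 8) = 7455455062926006708; 7455455062926006708 < 7450580596923828125? NO
  n = 865: C(865, 8) = 7525050909487743060; 7525050909487743060 < 7450580596923828125? NO
The largest n with C(n, 8) < 7450580596923828125 is n = 863 (where E[X] = 7386423071602617757/7450580596923828125 ≈ 0.991389). Hence R_5(8) > 863, i.e. R_5(8) ≥ 864.

Largest n = 863; hence R_5(8) > 863.


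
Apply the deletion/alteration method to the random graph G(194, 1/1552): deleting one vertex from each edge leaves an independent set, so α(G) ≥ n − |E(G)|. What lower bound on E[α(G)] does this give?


E[|E(G)|] = C(194, 2)·p = 18721 · (1/1552) = 193/16.
E[α(G)] ≥ n − E[|E(G)|] = 194 − 193/16 = 2911/16.
Numerically: ≈ 181.937500.
(This is only a lower bound; the true E[α(G)] may be larger.)

E[α(G)] ≥ 2911/16 ≈ 181.937500.


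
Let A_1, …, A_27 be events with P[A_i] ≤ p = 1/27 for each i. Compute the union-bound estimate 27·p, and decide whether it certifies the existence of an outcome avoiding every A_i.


Union bound: P[∪_{i=1}^{27} A_i] ≤ Σ_i P[A_i] ≤ 27·p = 27·(1/27) = 1.
Numerically: 1 ≈ 1.000000.
Is 1 < 1? NO.
Since the bound 1 is ≥ 1, the union bound is uninformative here; it does NOT by itself certify existence.

27·p = 1 ≈ 1.000000; existence NOT certified by the union bound.


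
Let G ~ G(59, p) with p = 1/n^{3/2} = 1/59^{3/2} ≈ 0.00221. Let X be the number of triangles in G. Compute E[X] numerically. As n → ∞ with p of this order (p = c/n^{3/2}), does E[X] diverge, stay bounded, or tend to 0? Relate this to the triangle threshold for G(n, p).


Number of potential triangles: C(59, 3) = 32509.
Each occurs with probability p³ ≈ (0.00221)³ ≈ 1.07440e-08.
By linearity: E[X] = C(59, 3)·p³ ≈ 32509 · 1.07440e-08 ≈ 0.000.
Since α = 3/2 > 1, p = c/n^{3/2} = o(1/n) is below the triangle threshold p ~ 1/n. Asymptotically E[X] ~ (c³/6)·n^{3(1−α)} = (1³/6)·n^{-1.5} → 0, so by Markov's inequality G has no triangles w.h.p.

E[X] ≈ 0.000; in regime p = Θ(1/n^{3/2}) E[X] tends to 0 (below the triangle threshold p ~ 1/n).


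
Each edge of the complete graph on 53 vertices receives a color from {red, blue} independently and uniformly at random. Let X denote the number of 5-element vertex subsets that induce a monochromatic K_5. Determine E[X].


Let X = Σ_S X_S over the C(53, 5) = 2869685 subsets S of size 5, where X_S = 1 if the K_5 on S is monochromatic.
For a fixed S, the K_5 on S has C(5, 2) = 10 edges. P[all 10 edges red] = (1/2)^10, and likewise for blue, so P[monochromatic] = 2·(1/2)^10 = 2^{1 − 10} = 1/512.
By linearity: E[X] = C(53, 5) · 2^{1 − 10} = 2869685 · 1/512 = 2869685/512.
Numerically: E[X] ≈ 5604.8535.

E[X] = C(53,5)·2^(1−C(5,2)) = 2869685/512 ≈ 5604.8535.


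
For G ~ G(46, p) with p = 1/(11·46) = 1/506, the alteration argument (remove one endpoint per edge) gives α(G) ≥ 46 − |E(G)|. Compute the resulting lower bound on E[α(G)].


E[|E(G)|] = C(46, 2)·p = 1035 · (1/506) = 45/22.
E[α(G)] ≥ n − E[|E(G)|] = 46 − 45/22 = 967/22.
Numerically: ≈ 43.95455.
(This is only a lower bound; the true E[α(G)] may be larger.)

E[α(G)] ≥ 967/22 ≈ 43.95455.


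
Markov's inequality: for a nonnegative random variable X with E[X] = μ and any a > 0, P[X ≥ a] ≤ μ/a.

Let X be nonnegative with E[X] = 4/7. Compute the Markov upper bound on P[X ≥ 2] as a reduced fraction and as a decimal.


μ = E[X] = 4/7, a = 2.
Markov: P[X ≥ 2] ≤ μ/a = (4/7)/2 = 2/7.
Numerically: ≈ 0.285714.
(Since a = 2 > μ = 0.571429, the bound 2/7 is < 1 and informative.)

P[X ≥ 2] ≤ 2/7 ≈ 0.285714.


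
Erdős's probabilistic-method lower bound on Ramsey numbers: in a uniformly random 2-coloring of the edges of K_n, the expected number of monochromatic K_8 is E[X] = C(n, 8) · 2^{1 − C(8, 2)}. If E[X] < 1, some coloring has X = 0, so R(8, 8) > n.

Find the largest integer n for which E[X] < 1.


We need C(n, 8) · 2^{1 − 28} < 1, i.e. C(n, 8) < 2^{28 − 1} = 134217728.
Check values of n near the boundary:
  n = 38: C(38, 8) = 48903492; 48903492 < 134217728? YES
  n = 39: C(39, 8) = 61523748; 61523748 < 134217728? YES
  n = 40: C(40, 8) = 76904685; 76904685 < 134217728? YES
  n = 41: C(41, 8) = 95548245; 95548245 < 134217728? YES
  n = 42: C(42, 8) = 118030185; 118030185 < 134217728? YES
  n = 43: C(43, 8) = 145008513; 145008513 < 134217728? NO
  n = 44: C(44, 8) = 177232627; 177232627 < 134217728? NO
The largest n with C(n, 8) < 134217728 is n = 42 (where E[X] = 118030185/134217728 ≈ 0.87939). Hence R(8, 8) > 42, i.e. R(8, 8) ≥ 43.

Largest n = 42; hence R(8, 8) > 42.


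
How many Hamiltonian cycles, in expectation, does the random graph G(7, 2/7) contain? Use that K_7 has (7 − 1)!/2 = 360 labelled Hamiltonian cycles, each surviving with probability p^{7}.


K_7 has (7 − 1)!/2 = 360 labelled Hamiltonian cycles.
For each such Hamiltonian cycle H, let X_H = 1 if all 7 edges of H are present in G. Then P[X_H = 1] = p^{7} = (2/7)^{7} = 128/823543.
By linearity of expectation: E[X] = Σ_H E[X_H] = 360 · p^{7} = 360 · 128/823543 = 46080/823543.
Numerically: E[X] ≈ 0.0559534.

E[X] = 360 · (2/7)^{7} = 46080/823543 ≈ 0.0559534.


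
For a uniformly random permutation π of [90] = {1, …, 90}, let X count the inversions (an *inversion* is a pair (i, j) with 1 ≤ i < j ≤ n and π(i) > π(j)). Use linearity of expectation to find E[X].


Write X = Σ X_I over the C(90, 2) = 4005 pairs i < j, with X_I the indicator of one inversion.
There are 4005 indicators.
For each fixed pair i < j, the values π(i) and π(j) are two distinct elements of {1, …, 90} in uniformly random order; by symmetry P[π(i) > π(j)] = 1/2.
By linearity: E[X] = 4005 · (1/2) = C(90, 2) · (1/2) = 4005/2 = 4005/2 ≈ 2002.500000.

E[X] = 4005/2 = 2002.500000.


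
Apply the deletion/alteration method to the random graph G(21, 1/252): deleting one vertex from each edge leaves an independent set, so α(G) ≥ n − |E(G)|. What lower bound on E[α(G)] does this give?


E[|E(G)|] = C(21, 2)·p = 210 · (1/252) = 5/6.
E[α(G)] ≥ n − E[|E(G)|] = 21 − 5/6 = 121/6.
Numerically: ≈ 20.1667.
(This is only a lower bound; the true E[α(G)] may be larger.)

E[α(G)] ≥ 121/6 ≈ 20.1667.


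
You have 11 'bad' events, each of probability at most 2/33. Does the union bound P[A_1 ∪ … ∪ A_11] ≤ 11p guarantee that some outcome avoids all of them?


Union bound: P[∪_{i=1}^{11} A_i] ≤ Σ_i P[A_i] ≤ 11·p = 11·(2/33) = 2/3.
Numerically: 2/3 ≈ 0.6667.
Is 2/3 < 1? YES.
Since P[∪ A_i] ≤ 2/3 < 1, the complement has P[∩ A_i^c] ≥ 1 − 2/3 = 1/3 > 0, so some outcome avoids every A_i.

11·p = 2/3 ≈ 0.6667; existence CERTIFIED by the union bound.


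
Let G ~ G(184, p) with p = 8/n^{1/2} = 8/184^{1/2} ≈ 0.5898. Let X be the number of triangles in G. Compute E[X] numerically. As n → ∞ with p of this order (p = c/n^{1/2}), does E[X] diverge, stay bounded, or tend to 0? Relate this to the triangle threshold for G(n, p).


Number of potential triangles: C(184, 3) = 1021384.
Each occurs with probability p³ ≈ (0.5898)³ ≈ 2.051366e-01.
By linearity: E[X] = C(184, 3)·p³ ≈ 1021384 · 2.051366e-01 ≈ 209523.2764.
Since α = 1/2 < 1, p = c/n^{1/2} ≫ 1/n is above the triangle threshold p ~ 1/n. Asymptotically E[X] ~ (c³/6)·n^{3(1−α)} = (8³/6)·n^{1.5} → ∞; triangles are abundant w.h.p.

E[X] ≈ 209523.2764; in regime p = Θ(1/n^{1/2}) E[X] diverges (above the triangle threshold p ~ 1/n).


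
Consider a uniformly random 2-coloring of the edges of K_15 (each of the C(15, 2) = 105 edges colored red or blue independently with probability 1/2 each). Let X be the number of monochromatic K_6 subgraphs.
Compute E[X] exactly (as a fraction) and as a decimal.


Let X = Σ_S X_S over the C(15, 6) = 5005 subsets S of size 6, where X_S = 1 if the K_6 on S is monochromatic.
For a fixed S, the K_6 on S has C(6, 2) = 15 edges. P[all 15 edges red] = (1/2)^15, and likewise for blue, so P[monochromatic] = 2·(1/2)^15 = 2^{1 − 15} = 1/16384.
By linearity: E[X] = C(15, 6) · 2^{1 − 15} = 5005 · 1/16384 = 5005/16384.
Numerically: E[X] ≈ 0.30548.

E[X] = C(15,6)·2^(1−C(6,2)) = 5005/16384 ≈ 0.30548.


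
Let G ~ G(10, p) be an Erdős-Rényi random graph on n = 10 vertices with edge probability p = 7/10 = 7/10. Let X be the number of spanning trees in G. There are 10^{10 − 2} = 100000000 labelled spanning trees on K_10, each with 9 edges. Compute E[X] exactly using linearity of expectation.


K_10 has 10^{10 − 2} = 100000000 labelled spanning trees.
For each such spanning tree H, let X_H = 1 if all 9 edges of H are present in G. Then P[X_H = 1] = p^{9} = (7/10)^{9} = 40353607/1000000000.
By linearity of expectation: E[X] = Σ_H E[X_H] = 100000000 · p^{9} = 100000000 · 40353607/1000000000 = 40353607/10.
Numerically: E[X] ≈ 4.0354e+06.

E[X] = 100000000 · (7/10)^{9} = 40353607/10 ≈ 4.0354e+06.


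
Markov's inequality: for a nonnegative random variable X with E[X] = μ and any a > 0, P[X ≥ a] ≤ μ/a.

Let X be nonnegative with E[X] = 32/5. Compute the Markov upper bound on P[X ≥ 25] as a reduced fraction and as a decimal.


μ = E[X] = 32/5, a = 25.
Markov: P[X ≥ 25] ≤ μ/a = (32/5)/25 = 32/125.
Numerically: ≈ 0.25600.
(Since a = 25 > μ = 6.40000, the bound 32/125 is < 1 and informative.)

P[X ≥ 25] ≤ 32/125 ≈ 0.25600.


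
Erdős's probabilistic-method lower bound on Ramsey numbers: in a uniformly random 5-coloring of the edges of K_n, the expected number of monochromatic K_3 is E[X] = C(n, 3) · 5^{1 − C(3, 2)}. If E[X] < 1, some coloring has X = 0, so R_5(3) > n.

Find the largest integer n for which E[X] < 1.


We need C(n, 3) · 5^{1 − 3} < 1, i.e. C(n, 3) < 5^{3 − 1} = 25.
Check values of n near the boundary:
  n = 4: C(4, 3) = 4; 4 < 25? YES
  n = 5: C(5, 3) = 10; 10 < 25? YES
  n = 6: C(6, 3) = 20; 20 < 25? YES
  n = 7: C(7, 3) = 35; 35 < 25? NO
  n = 8: C(8, 3) = 56; 56 < 25? NO
The largest n with C(n, 3) < 25 is n = 6 (where E[X] = 4/5 ≈ 0.800). Hence R_5(3) > 6, i.e. R_5(3) ≥ 7.

Largest n = 6; hence R_5(3) > 6.


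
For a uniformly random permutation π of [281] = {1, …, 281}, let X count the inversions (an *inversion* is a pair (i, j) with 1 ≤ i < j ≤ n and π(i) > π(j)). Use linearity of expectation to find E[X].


Write X = Σ X_I over the C(281, 2) = 39340 pairs i < j, with X_I the indicator of one inversion.
There are 39340 indicators.
For each fixed pair i < j, the values π(i) and π(j) are two distinct elements of {1, …, 281} in uniformly random order; by symmetry P[π(i) > π(j)] = 1/2.
By linearity: E[X] = 39340 · (1/2) = C(281, 2) · (1/2) = 39340/2 = 19670 ≈ 19670.0000.

E[X] = 19670 = 19670.0000.


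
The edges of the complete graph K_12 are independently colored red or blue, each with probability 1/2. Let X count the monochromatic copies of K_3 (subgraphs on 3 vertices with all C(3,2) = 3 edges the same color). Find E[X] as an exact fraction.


Let X = Σ_S X_S over the C(12, 3) = 220 subsets S of size 3, where X_S = 1 if the K_3 on S is monochromatic.
For a fixed S, the K_3 on S has C(3, 2) = 3 edges. P[all 3 edges red] = (1/2)^3, and likewise for blue, so P[monochromatic] = 2·(1/2)^3 = 2^{1 − 3} = 1/4.
By linearity: E[X] = C(12, 3) · 2^{1 − 3} = 220 · 1/4 = 55.
Numerically: E[X] ≈ 55.00000.

E[X] = C(12,3)·2^(1−C(3,2)) = 55 ≈ 55.00000.


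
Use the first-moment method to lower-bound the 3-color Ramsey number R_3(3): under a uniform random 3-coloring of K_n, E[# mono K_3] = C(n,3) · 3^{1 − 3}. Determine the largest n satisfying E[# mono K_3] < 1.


We need C(n, 3) · 3^{1 − 3} < 1, i.e. C(n, 3) < 3^{3 − 1} = 9.
Check values of n near the boundary:
  n = 3: C(3, 3) = 1; 1 < 9? YES
  n = 4: C(4, 3) = 4; 4 < 9? YES
  n = 5: C(5, 3) = 10; 10 < 9? NO
The largest n with C(n, 3) < 9 is n = 4 (where E[X] = 4/9 ≈ 0.444444). Hence R_3(3) > 4, i.e. R_3(3) ≥ 5.

Largest n = 4; hence R_3(3) > 4.


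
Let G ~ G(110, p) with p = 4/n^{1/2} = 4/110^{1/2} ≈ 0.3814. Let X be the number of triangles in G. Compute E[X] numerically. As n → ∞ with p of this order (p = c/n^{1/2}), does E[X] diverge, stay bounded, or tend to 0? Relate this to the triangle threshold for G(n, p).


Number of potential triangles: C(110, 3) = 215820.
Each occurs with probability p³ ≈ (0.3814)³ ≈ 5.547419e-02.
By linearity: E[X] = C(110, 3)·p³ ≈ 215820 · 5.547419e-02 ≈ 11972.4390.
Since α = 1/2 < 1, p = c/n^{1/2} ≫ 1/n is above the triangle threshold p ~ 1/n. Asymptotically E[X] ~ (c³/6)·n^{3(1−α)} = (4³/6)·n^{1.5} → ∞; triangles are abundant w.h.p.

E[X] ≈ 11972.4390; in regime p = Θ(1/n^{1/2}) E[X] diverges (above the triangle threshold p ~ 1/n).


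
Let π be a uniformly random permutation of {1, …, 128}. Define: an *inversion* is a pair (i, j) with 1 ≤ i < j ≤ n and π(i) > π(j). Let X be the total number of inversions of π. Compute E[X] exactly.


Write X = Σ X_I over the C(128, 2) = 8128 pairs i < j, with X_I the indicator of one inversion.
There are 8128 indicators.
For each fixed pair i < j, the values π(i) and π(j) are two distinct elements of {1, …, 128} in uniformly random order; by symmetry P[π(i) > π(j)] = 1/2.
By linearity: E[X] = 8128 · (1/2) = C(128, 2) · (1/2) = 8128/2 = 4064 ≈ 4064.0000.

E[X] = 4064 = 4064.0000.


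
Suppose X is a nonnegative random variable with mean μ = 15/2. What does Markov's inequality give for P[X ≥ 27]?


μ = E[X] = 15/2, a = 27.
Markov: P[X ≥ 27] ≤ μ/a = (15/2)/27 = 5/18.
Numerically: ≈ 0.278.
(Since a = 27 > μ = 7.500, the bound 5/18 is < 1 and informative.)

P[X ≥ 27] ≤ 5/18 ≈ 0.278.


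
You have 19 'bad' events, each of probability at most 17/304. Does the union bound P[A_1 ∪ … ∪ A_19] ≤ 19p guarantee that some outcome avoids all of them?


Union bound: P[∪_{i=1}^{19} A_i] ≤ Σ_i P[A_i] ≤ 19·p = 19·(17/304) = 17/16.
Numerically: 17/16 ≈ 1.062.
Is 17/16 < 1? NO.
Since the bound 17/16 is ≥ 1, the union bound is uninformative here; it does NOT by itself certify existence.

19·p = 17/16 ≈ 1.062; existence NOT certified by the union bound.
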